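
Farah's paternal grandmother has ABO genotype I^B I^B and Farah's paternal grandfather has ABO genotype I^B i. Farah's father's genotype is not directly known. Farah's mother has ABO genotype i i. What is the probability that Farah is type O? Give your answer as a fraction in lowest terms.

Farah's father's ABO genotype from I^B I^B × I^B i: 1/2 I^B I^B, 1/2 I^B i.
Crossing each possibility with the mother i i and summing P(type O): 1/2·0 + 1/2·1/2 = 1/4.

1/4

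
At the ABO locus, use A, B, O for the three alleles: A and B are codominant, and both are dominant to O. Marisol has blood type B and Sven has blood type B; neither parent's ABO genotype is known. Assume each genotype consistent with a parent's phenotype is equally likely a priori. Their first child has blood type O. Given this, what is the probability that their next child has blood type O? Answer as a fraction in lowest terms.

1/4

Possible genotypes: Marisol ∈ {BB, BO}; Sven ∈ {BB, BO}.
Weight each parental genotype pair by prior × P(type-O child):
  BO × BO: posterior weight 1; P(next child type O) = 1/4.
Weighted sum = 1/4.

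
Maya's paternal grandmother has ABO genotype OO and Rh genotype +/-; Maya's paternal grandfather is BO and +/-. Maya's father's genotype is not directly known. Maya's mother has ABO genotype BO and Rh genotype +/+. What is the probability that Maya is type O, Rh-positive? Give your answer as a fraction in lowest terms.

Maya's father's ABO genotype from OO × BO: 1/2 BO, 1/2 OO.
Crossing each possibility with the mother BO and summing P(type O): 1/2·1/4 + 1/2·1/2 = 3/8.
Similarly for Rh via the father's Rh distribution: P(Rh+) = 1.
Independent loci: 3/8 × 1 = 3/8.

3/8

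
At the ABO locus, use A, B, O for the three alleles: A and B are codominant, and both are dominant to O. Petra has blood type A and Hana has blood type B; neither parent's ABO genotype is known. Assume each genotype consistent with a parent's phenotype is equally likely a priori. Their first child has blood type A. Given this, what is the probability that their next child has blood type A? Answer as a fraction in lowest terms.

5/12

Possible genotypes: Petra ∈ {AA, AO}; Hana ∈ {BB, BO}.
Weight each parental genotype pair by prior × P(type-A child):
  AA × BO: posterior weight 2/3; P(next child type A) = 1/2.
  AO × BO: posterior weight 1/3; P(next child type A) = 1/4.
Weighted sum = 5/12.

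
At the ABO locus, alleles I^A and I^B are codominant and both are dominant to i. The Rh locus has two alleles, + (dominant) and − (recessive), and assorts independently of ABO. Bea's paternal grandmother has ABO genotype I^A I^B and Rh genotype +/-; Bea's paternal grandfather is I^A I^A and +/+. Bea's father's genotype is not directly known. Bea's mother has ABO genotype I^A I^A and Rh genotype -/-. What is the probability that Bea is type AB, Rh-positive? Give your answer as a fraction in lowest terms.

Bea's father's ABO genotype from I^A I^B × I^A I^A: 1/2 I^A I^A, 1/2 I^A I^B.
Crossing each possibility with the mother I^A I^A and summing P(type AB): 1/2·0 + 1/2·1/2 = 1/4.
Similarly for Rh via the father's Rh distribution: P(Rh+) = 3/4.
Independent loci: 1/4 × 3/4 = 3/16.

3/16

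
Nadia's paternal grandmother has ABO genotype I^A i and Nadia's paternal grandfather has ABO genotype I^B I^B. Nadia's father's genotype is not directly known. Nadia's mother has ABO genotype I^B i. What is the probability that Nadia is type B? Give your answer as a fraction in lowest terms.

5/8

Nadia's father's ABO genotype from I^A i × I^B I^B: 1/2 I^A I^B, 1/2 I^B i.
Crossing each possibility with the mother I^B i and summing P(type B): 1/2·1/2 + 1/2·3/4 = 5/8.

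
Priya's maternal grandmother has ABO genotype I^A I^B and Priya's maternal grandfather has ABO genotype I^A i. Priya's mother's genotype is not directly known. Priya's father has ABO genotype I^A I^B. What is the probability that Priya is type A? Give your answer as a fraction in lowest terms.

3/8

Priya's mother's ABO genotype from I^A I^B × I^A i: 1/4 I^A I^A, 1/4 I^A I^B, 1/4 I^A i, 1/4 I^B i.
Crossing each possibility with the father I^A I^B and summing P(type A): 1/4·1/2 + 1/4·1/4 + 1/4·1/2 + 1/4·1/4 = 3/8.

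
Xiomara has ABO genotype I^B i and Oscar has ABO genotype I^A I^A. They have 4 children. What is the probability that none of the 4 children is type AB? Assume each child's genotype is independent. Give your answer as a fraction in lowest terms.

ABO cross I^B i × I^A I^A → 1/2 A, 1/2 AB.
So P(type AB) = 1/2 per child.
P(not type AB) = 1/2 for one child; (1/2)^4 = 1/16.

1/16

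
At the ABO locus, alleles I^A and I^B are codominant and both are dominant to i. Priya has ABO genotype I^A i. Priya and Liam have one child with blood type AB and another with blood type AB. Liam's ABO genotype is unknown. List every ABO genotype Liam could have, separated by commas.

For each candidate genotype of Liam, check whether crossing it with I^A i can produce every observed child phenotype.
  I^A I^A → possible child types {A} ✗
  I^A I^B → possible child types {A, B, AB} ✓
  I^A i → possible child types {O, A} ✗
  I^B I^B → possible child types {B, AB} ✓
  I^B i → possible child types {O, A, B, AB} ✓
  i i → possible child types {O, A} ✗

I^A I^B, I^B I^B, I^B i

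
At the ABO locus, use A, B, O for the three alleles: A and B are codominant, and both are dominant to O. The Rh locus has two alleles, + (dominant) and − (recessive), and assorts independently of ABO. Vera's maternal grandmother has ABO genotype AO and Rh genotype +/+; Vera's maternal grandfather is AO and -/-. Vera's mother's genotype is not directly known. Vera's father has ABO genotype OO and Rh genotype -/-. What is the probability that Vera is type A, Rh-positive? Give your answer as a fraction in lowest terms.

1/4

Vera's mother's ABO genotype from AO × AO: 1/4 AA, 1/2 AO, 1/4 OO.
Crossing each possibility with the father OO and summing P(type A): 1/4·1 + 1/2·1/2 + 1/4·0 = 1/2.
Similarly for Rh via the mother's Rh distribution: P(Rh+) = 1/2.
Independent loci: 1/2 × 1/2 = 1/4.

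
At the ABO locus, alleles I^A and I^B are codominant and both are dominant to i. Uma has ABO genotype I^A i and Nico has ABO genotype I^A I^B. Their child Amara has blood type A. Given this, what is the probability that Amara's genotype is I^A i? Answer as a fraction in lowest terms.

Cross I^A i × I^A I^B → 1/4 I^A I^A, 1/4 I^A I^B, 1/4 I^A i, 1/4 I^B i.
Type-A genotypes among offspring: I^A I^A (1/4), I^A i (1/4); total 1/2.
P(I^A i | type A) = (1/4) / (1/2) = 1/2.

1/2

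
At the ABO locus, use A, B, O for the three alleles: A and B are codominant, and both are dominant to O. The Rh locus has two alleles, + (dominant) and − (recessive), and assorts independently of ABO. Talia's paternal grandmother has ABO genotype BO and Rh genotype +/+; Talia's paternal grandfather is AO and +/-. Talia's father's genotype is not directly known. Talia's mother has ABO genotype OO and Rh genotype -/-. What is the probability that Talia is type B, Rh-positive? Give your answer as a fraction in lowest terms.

3/16

Talia's father's ABO genotype from BO × AO: 1/4 AB, 1/4 AO, 1/4 BO, 1/4 OO.
Crossing each possibility with the mother OO and summing P(type B): 1/4·1/2 + 1/4·0 + 1/4·1/2 + 1/4·0 = 1/4.
Similarly for Rh via the father's Rh distribution: P(Rh+) = 3/4.
Independent loci: 1/4 × 3/4 = 3/16.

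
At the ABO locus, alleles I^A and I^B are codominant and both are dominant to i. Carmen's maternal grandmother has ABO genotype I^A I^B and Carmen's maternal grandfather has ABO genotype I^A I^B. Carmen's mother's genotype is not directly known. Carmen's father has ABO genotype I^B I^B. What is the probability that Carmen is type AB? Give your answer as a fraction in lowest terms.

Carmen's mother's ABO genotype from I^A I^B × I^A I^B: 1/4 I^A I^A, 1/2 I^A I^B, 1/4 I^B I^B.
Crossing each possibility with the father I^B I^B and summing P(type AB): 1/4·1 + 1/2·1/2 + 1/4·0 = 1/2.

1/2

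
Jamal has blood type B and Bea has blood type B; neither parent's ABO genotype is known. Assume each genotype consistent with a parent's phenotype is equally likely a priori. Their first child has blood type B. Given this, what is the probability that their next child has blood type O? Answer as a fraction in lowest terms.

Possible genotypes: Jamal ∈ {I^B I^B, I^B i}; Bea ∈ {I^B I^B, I^B i}.
Weight each parental genotype pair by prior × P(type-B child):
  I^B I^B × I^B I^B: posterior weight 4/15; P(next child type O) = 0.
  I^B I^B × I^B i: posterior weight 4/15; P(next child type O) = 0.
  I^B i × I^B I^B: posterior weight 4/15; P(next child type O) = 0.
  I^B i × I^B i: posterior weight 1/5; P(next child type O) = 1/4.
Weighted sum = 1/20.

1/20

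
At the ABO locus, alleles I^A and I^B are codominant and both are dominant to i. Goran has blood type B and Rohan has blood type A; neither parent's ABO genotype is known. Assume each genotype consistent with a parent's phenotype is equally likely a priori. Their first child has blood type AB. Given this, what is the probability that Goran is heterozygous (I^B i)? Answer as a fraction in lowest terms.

1/3

Possible genotypes: Goran ∈ {I^B I^B, I^B i}; Rohan ∈ {I^A I^A, I^A i}.
Weight each parental genotype pair by prior × P(type-AB child):
  I^B I^B × I^A I^A: posterior weight 4/9.
  I^B I^B × I^A i: posterior weight 2/9.
  I^B i × I^A I^A: posterior weight 2/9.
  I^B i × I^A i: posterior weight 1/9.
Sum the posterior weight over pairs where Goran is I^B i: 1/3.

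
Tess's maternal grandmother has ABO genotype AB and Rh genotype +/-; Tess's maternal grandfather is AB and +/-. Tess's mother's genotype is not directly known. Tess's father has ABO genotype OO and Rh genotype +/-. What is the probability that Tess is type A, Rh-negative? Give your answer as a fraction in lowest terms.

1/8

Tess's mother's ABO genotype from AB × AB: 1/4 AA, 1/2 AB, 1/4 BB.
Crossing each possibility with the father OO and summing P(type A): 1/4·1 + 1/2·1/2 + 1/4·0 = 1/2.
Similarly for Rh via the mother's Rh distribution: P(Rh-) = 1/4.
Independent loci: 1/2 × 1/4 = 1/8.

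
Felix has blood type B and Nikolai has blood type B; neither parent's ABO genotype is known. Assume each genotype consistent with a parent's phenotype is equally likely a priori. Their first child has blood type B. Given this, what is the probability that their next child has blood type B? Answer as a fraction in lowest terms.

19/20

Possible genotypes: Felix ∈ {I^B I^B, I^B i}; Nikolai ∈ {I^B I^B, I^B i}.
Weight each parental genotype pair by prior × P(type-B child):
  I^B I^B × I^B I^B: posterior weight 4/15; P(next child type B) = 1.
  I^B I^B × I^B i: posterior weight 4/15; P(next child type B) = 1.
  I^B i × I^B I^B: posterior weight 4/15; P(next child type B) = 1.
  I^B i × I^B i: posterior weight 1/5; P(next child type B) = 3/4.
Weighted sum = 19/20.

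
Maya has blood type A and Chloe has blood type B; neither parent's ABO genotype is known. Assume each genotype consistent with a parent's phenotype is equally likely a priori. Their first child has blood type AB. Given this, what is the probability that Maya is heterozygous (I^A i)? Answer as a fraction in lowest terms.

Possible genotypes: Maya ∈ {I^A I^A, I^A i}; Chloe ∈ {I^B I^B, I^B i}.
Weight each parental genotype pair by prior × P(type-AB child):
  I^A I^A × I^B I^B: posterior weight 4/9.
  I^A I^A × I^B i: posterior weight 2/9.
  I^A i × I^B I^B: posterior weight 2/9.
  I^A i × I^B i: posterior weight 1/9.
Sum the posterior weight over pairs where Maya is I^A i: 1/3.

1/3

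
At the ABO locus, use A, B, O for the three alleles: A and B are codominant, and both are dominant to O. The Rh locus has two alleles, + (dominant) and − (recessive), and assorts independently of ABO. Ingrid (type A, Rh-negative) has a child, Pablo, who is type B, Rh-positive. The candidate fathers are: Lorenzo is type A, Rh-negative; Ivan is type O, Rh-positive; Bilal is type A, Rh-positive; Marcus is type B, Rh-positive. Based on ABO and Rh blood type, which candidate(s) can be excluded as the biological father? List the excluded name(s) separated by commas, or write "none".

Lorenzo, Ivan, Bilal

A candidate is excluded only if no genotype consistent with his phenotype could produce a type B, Rh-positive child with a type A, Rh-negative mother.
Lorenzo (type A, Rh-): no genotype consistent with that phenotype can produce a type-B Rh+ child with a type-A mother.
Ivan (type O, Rh+): no genotype consistent with that phenotype can produce a type-B Rh+ child with a type-A mother.
Bilal (type A, Rh+): no genotype consistent with that phenotype can produce a type-B Rh+ child with a type-A mother.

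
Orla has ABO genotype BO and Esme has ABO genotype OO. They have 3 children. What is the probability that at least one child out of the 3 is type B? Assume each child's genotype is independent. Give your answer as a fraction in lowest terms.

ABO cross BO × OO → 1/2 O, 1/2 B.
So P(type B) = 1/2 per child.
P(none) = (1/2)^3 = 1/8; P(at least one) = 1 − 1/8 = 7/8.

7/8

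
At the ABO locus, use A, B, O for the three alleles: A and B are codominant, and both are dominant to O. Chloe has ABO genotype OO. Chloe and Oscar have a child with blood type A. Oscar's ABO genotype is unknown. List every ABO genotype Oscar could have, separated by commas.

AA, AB, AO

For each candidate genotype of Oscar, check whether crossing it with OO can produce every observed child phenotype.
  AA → possible child types {A} ✓
  AB → possible child types {A, B} ✓
  AO → possible child types {O, A} ✓
  BB → possible child types {B} ✗
  BO → possible child types {O, B} ✗
  OO → possible child types {O} ✗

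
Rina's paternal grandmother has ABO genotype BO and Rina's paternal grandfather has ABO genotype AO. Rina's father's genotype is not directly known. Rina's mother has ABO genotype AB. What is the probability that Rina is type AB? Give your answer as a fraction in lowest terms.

Rina's father's ABO genotype from BO × AO: 1/4 AB, 1/4 AO, 1/4 BO, 1/4 OO.
Crossing each possibility with the mother AB and summing P(type AB): 1/4·1/2 + 1/4·1/4 + 1/4·1/4 + 1/4·0 = 1/4.

1/4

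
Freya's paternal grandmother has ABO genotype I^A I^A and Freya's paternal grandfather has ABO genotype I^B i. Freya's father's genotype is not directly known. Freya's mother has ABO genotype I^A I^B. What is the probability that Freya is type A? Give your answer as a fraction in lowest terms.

Freya's father's ABO genotype from I^A I^A × I^B i: 1/2 I^A I^B, 1/2 I^A i.
Crossing each possibility with the mother I^A I^B and summing P(type A): 1/2·1/4 + 1/2·1/2 = 3/8.

3/8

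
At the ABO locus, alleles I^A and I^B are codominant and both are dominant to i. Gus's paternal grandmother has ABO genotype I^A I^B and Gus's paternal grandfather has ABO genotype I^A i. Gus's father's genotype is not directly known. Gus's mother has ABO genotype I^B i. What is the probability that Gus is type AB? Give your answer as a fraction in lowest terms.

Gus's father's ABO genotype from I^A I^B × I^A i: 1/4 I^A I^A, 1/4 I^A I^B, 1/4 I^A i, 1/4 I^B i.
Crossing each possibility with the mother I^B i and summing P(type AB): 1/4·1/2 + 1/4·1/4 + 1/4·1/4 + 1/4·0 = 1/4.

1/4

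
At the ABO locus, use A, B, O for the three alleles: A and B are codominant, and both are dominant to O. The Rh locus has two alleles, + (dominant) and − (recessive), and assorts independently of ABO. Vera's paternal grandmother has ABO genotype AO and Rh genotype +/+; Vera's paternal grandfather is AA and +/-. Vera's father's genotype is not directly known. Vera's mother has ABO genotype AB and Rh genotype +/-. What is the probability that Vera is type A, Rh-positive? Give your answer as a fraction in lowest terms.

Vera's father's ABO genotype from AO × AA: 1/2 AA, 1/2 AO.
Crossing each possibility with the mother AB and summing P(type A): 1/2·1/2 + 1/2·1/2 = 1/2.
Similarly for Rh via the father's Rh distribution: P(Rh+) = 7/8.
Independent loci: 1/2 × 7/8 = 7/16.

7/16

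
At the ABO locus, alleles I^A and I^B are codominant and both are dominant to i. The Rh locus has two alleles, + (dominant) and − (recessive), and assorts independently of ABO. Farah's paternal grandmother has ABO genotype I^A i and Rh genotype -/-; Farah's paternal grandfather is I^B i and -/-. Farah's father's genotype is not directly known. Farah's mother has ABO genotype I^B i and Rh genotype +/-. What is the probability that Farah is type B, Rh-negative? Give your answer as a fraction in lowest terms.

Farah's father's ABO genotype from I^A i × I^B i: 1/4 I^A I^B, 1/4 I^A i, 1/4 I^B i, 1/4 i i.
Crossing each possibility with the mother I^B i and summing P(type B): 1/4·1/2 + 1/4·1/4 + 1/4·3/4 + 1/4·1/2 = 1/2.
Similarly for Rh via the father's Rh distribution: P(Rh-) = 1/2.
Independent loci: 1/2 × 1/2 = 1/4.

1/4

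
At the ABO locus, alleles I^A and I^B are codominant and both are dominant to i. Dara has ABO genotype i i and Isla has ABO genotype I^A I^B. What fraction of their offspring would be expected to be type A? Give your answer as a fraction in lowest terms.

ABO cross i i × I^A I^B → offspring phenotypes: 1/2 A, 1/2 B.
So P(type A) = 1/2.

1/2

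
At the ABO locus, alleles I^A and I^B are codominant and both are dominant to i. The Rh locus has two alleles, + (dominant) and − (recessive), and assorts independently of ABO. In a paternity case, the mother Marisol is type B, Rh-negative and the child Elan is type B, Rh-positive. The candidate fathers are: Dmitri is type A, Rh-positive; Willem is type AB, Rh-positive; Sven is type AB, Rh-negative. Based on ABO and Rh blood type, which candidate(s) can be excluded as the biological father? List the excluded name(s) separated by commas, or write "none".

Sven

A candidate is excluded only if no genotype consistent with his phenotype could produce a type B, Rh-positive child with a type B, Rh-negative mother.
Sven (type AB, Rh-): no genotype consistent with that phenotype can produce a type-B Rh+ child with a type-B mother.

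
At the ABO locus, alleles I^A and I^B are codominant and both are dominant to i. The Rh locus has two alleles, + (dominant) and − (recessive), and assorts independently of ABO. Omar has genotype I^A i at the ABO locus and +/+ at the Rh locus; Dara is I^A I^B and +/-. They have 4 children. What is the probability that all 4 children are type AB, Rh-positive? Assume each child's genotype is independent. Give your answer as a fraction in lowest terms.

1/256

ABO cross I^A i × I^A I^B → 1/2 A, 1/4 B, 1/4 AB.
Rh cross +/+ × +/- → 1 Rh+; so P(type AB, Rh-positive) = 1/4 × 1 = 1/4 per child.
All 4 independent: (1/4)^4 = 1/256.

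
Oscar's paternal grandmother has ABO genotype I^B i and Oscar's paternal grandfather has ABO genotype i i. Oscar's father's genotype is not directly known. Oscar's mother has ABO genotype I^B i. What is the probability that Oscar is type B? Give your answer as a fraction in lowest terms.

Oscar's father's ABO genotype from I^B i × i i: 1/2 I^B i, 1/2 i i.
Crossing each possibility with the mother I^B i and summing P(type B): 1/2·3/4 + 1/2·1/2 = 5/8.

5/8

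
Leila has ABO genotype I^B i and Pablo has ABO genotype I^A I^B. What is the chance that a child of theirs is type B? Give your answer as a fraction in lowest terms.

1/2

ABO cross I^B i × I^A I^B → offspring phenotypes: 1/4 A, 1/2 B, 1/4 AB.
So P(type B) = 1/2.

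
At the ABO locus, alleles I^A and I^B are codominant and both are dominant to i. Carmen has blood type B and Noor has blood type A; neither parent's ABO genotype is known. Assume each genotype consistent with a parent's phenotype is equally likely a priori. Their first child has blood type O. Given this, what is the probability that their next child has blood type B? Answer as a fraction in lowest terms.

1/4

Possible genotypes: Carmen ∈ {I^B I^B, I^B i}; Noor ∈ {I^A I^A, I^A i}.
Weight each parental genotype pair by prior × P(type-O child):
  I^B i × I^A i: posterior weight 1; P(next child type B) = 1/4.
Weighted sum = 1/4.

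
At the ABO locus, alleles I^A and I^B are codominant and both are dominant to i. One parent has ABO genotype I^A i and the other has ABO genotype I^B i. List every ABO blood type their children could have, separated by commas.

O, A, B, AB

Gametes from I^A i × I^B i give offspring ABO genotypes I^A I^B, I^A i, I^B i, i i, i.e. phenotypes O, A, B, AB.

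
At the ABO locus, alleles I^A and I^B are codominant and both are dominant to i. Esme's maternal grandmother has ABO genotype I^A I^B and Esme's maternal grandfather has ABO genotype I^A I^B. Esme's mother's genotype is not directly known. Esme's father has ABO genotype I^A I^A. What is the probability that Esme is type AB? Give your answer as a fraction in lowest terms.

1/2

Esme's mother's ABO genotype from I^A I^B × I^A I^B: 1/4 I^A I^A, 1/2 I^A I^B, 1/4 I^B I^B.
Crossing each possibility with the father I^A I^A and summing P(type AB): 1/4·0 + 1/2·1/2 + 1/4·1 = 1/2.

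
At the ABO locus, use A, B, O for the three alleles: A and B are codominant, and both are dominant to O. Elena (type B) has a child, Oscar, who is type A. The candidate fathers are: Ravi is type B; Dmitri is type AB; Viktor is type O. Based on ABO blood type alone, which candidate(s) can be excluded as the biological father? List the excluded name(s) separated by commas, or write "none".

A candidate is excluded only if no genotype consistent with his phenotype could produce a type A child with a type B mother.
Ravi (type B): no genotype consistent with that phenotype can produce a type-A child with a type-B mother.
Viktor (type O): no genotype consistent with that phenotype can produce a type-A child with a type-B mother.

Ravi, Viktor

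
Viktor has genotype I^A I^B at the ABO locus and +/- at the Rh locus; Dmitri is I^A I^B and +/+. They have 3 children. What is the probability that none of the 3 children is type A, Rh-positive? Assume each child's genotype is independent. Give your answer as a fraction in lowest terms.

ABO cross I^A I^B × I^A I^B → 1/4 A, 1/4 B, 1/2 AB.
Rh cross +/- × +/+ → 1 Rh+; so P(type A, Rh-positive) = 1/4 × 1 = 1/4 per child.
P(not type A, Rh-positive) = 3/4 for one child; (3/4)^3 = 27/64.

27/64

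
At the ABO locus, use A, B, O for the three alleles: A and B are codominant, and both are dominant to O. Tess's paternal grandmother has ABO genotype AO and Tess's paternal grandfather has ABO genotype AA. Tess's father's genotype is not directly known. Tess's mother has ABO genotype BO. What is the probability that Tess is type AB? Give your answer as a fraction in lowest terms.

3/8

Tess's father's ABO genotype from AO × AA: 1/2 AA, 1/2 AO.
Crossing each possibility with the mother BO and summing P(type AB): 1/2·1/2 + 1/2·1/4 = 3/8.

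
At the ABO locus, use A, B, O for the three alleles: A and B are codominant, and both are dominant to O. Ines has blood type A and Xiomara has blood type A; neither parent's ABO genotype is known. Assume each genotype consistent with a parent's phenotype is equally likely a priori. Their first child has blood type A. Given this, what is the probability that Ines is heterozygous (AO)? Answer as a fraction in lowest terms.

Possible genotypes: Ines ∈ {AA, AO}; Xiomara ∈ {AA, AO}.
Weight each parental genotype pair by prior × P(type-A child):
  AA × AA: posterior weight 4/15.
  AA × AO: posterior weight 4/15.
  AO × AA: posterior weight 4/15.
  AO × AO: posterior weight 1/5.
Sum the posterior weight over pairs where Ines is AO: 7/15.

7/15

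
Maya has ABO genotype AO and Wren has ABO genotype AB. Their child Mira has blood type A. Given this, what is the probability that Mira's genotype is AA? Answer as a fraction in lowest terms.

1/2

Cross AO × AB → 1/4 AA, 1/4 AB, 1/4 AO, 1/4 BO.
Type-A genotypes among offspring: AA (1/4), AO (1/4); total 1/2.
P(AA | type A) = (1/4) / (1/2) = 1/2.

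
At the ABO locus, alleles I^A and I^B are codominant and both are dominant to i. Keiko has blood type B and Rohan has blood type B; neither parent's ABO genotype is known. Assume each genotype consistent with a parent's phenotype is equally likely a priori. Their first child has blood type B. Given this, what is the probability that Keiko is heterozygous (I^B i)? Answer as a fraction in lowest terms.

7/15

Possible genotypes: Keiko ∈ {I^B I^B, I^B i}; Rohan ∈ {I^B I^B, I^B i}.
Weight each parental genotype pair by prior × P(type-B child):
  I^B I^B × I^B I^B: posterior weight 4/15.
  I^B I^B × I^B i: posterior weight 4/15.
  I^B i × I^B I^B: posterior weight 4/15.
  I^B i × I^B i: posterior weight 1/5.
Sum the posterior weight over pairs where Keiko is I^B i: 7/15.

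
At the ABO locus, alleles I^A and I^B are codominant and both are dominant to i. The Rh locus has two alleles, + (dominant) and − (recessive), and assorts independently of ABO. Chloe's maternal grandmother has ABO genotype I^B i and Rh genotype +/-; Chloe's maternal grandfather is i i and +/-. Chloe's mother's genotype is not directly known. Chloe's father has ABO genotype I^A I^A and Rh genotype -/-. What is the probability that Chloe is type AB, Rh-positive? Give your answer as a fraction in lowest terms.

Chloe's mother's ABO genotype from I^B i × i i: 1/2 I^B i, 1/2 i i.
Crossing each possibility with the father I^A I^A and summing P(type AB): 1/2·1/2 + 1/2·0 = 1/4.
Similarly for Rh via the mother's Rh distribution: P(Rh+) = 1/2.
Independent loci: 1/4 × 1/2 = 1/8.

1/8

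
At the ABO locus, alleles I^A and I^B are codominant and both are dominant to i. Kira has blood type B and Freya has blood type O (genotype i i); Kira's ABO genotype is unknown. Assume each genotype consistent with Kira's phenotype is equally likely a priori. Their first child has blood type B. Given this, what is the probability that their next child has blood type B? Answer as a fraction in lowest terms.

Possible genotypes: Kira ∈ {I^B I^B, I^B i}; Freya ∈ {i i}.
Weight each parental genotype pair by prior × P(type-B child):
  I^B I^B × i i: posterior weight 2/3; P(next child type B) = 1.
  I^B i × i i: posterior weight 1/3; P(next child type B) = 1/2.
Weighted sum = 5/6.

5/6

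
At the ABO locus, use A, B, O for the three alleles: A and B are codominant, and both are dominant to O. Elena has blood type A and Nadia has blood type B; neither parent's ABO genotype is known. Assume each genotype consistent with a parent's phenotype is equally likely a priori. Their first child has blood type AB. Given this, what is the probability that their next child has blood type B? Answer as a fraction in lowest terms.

Possible genotypes: Elena ∈ {AA, AO}; Nadia ∈ {BB, BO}.
Weight each parental genotype pair by prior × P(type-AB child):
  AA × BB: posterior weight 4/9; P(next child type B) = 0.
  AA × BO: posterior weight 2/9; P(next child type B) = 0.
  AO × BB: posterior weight 2/9; P(next child type B) = 1/2.
  AO × BO: posterior weight 1/9; P(next child type B) = 1/4.
Weighted sum = 5/36.

5/36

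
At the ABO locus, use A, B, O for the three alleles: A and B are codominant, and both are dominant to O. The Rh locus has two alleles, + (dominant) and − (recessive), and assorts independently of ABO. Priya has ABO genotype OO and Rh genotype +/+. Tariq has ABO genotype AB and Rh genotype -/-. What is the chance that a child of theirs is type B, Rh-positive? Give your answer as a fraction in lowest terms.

ABO cross OO × AB → offspring phenotypes: 1/2 A, 1/2 B.
Rh cross +/+ × -/- → 1 Rh+.
Independent loci: P(type B, Rh-positive) = 1/2 × 1 = 1/2.

1/2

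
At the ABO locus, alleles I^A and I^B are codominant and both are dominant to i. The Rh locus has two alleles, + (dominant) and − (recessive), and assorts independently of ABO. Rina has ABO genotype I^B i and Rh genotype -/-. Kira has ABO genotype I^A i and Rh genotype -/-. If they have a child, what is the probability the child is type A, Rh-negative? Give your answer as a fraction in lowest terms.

ABO cross I^B i × I^A i → offspring phenotypes: 1/4 O, 1/4 A, 1/4 B, 1/4 AB.
Rh cross -/- × -/- → 1 Rh-.
Independent loci: P(type A, Rh-negative) = 1/4 × 1 = 1/4.

1/4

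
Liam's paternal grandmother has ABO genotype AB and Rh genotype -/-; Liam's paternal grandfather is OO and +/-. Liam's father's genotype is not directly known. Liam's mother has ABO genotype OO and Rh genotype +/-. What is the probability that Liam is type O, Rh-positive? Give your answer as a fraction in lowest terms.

5/16

Liam's father's ABO genotype from AB × OO: 1/2 AO, 1/2 BO.
Crossing each possibility with the mother OO and summing P(type O): 1/2·1/2 + 1/2·1/2 = 1/2.
Similarly for Rh via the father's Rh distribution: P(Rh+) = 5/8.
Independent loci: 1/2 × 5/8 = 5/16.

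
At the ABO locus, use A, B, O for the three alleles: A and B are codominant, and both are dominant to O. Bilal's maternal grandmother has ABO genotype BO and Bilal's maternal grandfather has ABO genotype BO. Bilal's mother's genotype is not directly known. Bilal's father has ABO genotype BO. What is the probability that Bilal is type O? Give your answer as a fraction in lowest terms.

Bilal's mother's ABO genotype from BO × BO: 1/4 BB, 1/2 BO, 1/4 OO.
Crossing each possibility with the father BO and summing P(type O): 1/4·0 + 1/2·1/4 + 1/4·1/2 = 1/4.

1/4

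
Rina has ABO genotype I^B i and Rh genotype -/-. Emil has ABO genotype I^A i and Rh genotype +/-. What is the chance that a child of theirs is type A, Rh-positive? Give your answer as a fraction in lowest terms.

ABO cross I^B i × I^A i → offspring phenotypes: 1/4 O, 1/4 A, 1/4 B, 1/4 AB.
Rh cross -/- × +/- → 1/2 Rh+, 1/2 Rh-.
Independent loci: P(type A, Rh-positive) = 1/4 × 1/2 = 1/8.

1/8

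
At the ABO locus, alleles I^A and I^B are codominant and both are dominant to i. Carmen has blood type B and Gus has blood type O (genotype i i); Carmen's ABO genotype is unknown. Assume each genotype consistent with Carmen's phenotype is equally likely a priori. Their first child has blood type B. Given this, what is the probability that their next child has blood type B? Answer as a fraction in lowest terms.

Possible genotypes: Carmen ∈ {I^B I^B, I^B i}; Gus ∈ {i i}.
Weight each parental genotype pair by prior × P(type-B child):
  I^B I^B × i i: posterior weight 2/3; P(next child type B) = 1.
  I^B i × i i: posterior weight 1/3; P(next child type B) = 1/2.
Weighted sum = 5/6.

5/6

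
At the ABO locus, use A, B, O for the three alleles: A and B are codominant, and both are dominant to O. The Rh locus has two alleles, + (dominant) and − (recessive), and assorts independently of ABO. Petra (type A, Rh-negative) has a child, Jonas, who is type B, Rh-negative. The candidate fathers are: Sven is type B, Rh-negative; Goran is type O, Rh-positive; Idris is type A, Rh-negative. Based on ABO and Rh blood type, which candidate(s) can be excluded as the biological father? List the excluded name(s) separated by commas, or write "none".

A candidate is excluded only if no genotype consistent with his phenotype could produce a type B, Rh-negative child with a type A, Rh-negative mother.
Goran (type O, Rh+): no genotype consistent with that phenotype can produce a type-B Rh- child with a type-A mother.
Idris (type A, Rh-): no genotype consistent with that phenotype can produce a type-B Rh- child with a type-A mother.

Goran, Idris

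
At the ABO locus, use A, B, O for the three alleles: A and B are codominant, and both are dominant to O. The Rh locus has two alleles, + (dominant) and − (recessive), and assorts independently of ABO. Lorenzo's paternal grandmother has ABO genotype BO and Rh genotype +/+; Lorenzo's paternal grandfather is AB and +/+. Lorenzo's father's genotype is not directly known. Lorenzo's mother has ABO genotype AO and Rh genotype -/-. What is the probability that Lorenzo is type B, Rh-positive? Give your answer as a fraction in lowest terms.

Lorenzo's father's ABO genotype from BO × AB: 1/4 AB, 1/4 AO, 1/4 BB, 1/4 BO.
Crossing each possibility with the mother AO and summing P(type B): 1/4·1/4 + 1/4·0 + 1/4·1/2 + 1/4·1/4 = 1/4.
Similarly for Rh via the father's Rh distribution: P(Rh+) = 1.
Independent loci: 1/4 × 1 = 1/4.

1/4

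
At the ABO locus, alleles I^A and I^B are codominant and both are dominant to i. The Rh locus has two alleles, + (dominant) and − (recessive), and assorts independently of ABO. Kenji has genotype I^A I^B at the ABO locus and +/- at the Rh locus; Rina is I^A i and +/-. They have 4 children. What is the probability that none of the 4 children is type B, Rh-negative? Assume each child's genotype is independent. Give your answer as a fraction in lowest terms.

50625/65536

ABO cross I^A I^B × I^A i → 1/2 A, 1/4 B, 1/4 AB.
Rh cross +/- × +/- → 3/4 Rh+, 1/4 Rh-; so P(type B, Rh-negative) = 1/4 × 1/4 = 1/16 per child.
P(not type B, Rh-negative) = 15/16 for one child; (15/16)^4 = 50625/65536.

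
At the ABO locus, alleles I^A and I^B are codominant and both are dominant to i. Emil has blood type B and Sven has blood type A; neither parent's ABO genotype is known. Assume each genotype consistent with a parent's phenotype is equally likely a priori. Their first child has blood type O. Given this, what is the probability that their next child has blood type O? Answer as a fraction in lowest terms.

1/4

Possible genotypes: Emil ∈ {I^B I^B, I^B i}; Sven ∈ {I^A I^A, I^A i}.
Weight each parental genotype pair by prior × P(type-O child):
  I^B i × I^A i: posterior weight 1; P(next child type O) = 1/4.
Weighted sum = 1/4.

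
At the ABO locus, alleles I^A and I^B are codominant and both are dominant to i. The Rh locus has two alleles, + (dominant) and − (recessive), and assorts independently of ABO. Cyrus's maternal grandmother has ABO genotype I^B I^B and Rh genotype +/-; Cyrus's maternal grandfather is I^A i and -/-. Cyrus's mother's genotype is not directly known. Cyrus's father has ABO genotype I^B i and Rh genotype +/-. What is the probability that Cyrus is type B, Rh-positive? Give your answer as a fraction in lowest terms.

Cyrus's mother's ABO genotype from I^B I^B × I^A i: 1/2 I^A I^B, 1/2 I^B i.
Crossing each possibility with the father I^B i and summing P(type B): 1/2·1/2 + 1/2·3/4 = 5/8.
Similarly for Rh via the mother's Rh distribution: P(Rh+) = 5/8.
Independent loci: 5/8 × 5/8 = 25/64.

25/64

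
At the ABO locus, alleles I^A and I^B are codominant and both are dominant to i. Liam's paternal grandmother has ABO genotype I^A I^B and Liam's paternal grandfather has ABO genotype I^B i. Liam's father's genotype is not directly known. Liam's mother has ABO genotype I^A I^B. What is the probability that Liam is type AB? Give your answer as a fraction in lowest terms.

Liam's father's ABO genotype from I^A I^B × I^B i: 1/4 I^A I^B, 1/4 I^A i, 1/4 I^B I^B, 1/4 I^B i.
Crossing each possibility with the mother I^A I^B and summing P(type AB): 1/4·1/2 + 1/4·1/4 + 1/4·1/2 + 1/4·1/4 = 3/8.

3/8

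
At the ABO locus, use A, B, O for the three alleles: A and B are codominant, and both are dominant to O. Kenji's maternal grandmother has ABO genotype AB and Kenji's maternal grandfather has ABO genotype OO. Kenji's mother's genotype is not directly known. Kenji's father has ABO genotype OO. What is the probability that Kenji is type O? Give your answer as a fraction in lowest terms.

Kenji's mother's ABO genotype from AB × OO: 1/2 AO, 1/2 BO.
Crossing each possibility with the father OO and summing P(type O): 1/2·1/2 + 1/2·1/2 = 1/2.

1/2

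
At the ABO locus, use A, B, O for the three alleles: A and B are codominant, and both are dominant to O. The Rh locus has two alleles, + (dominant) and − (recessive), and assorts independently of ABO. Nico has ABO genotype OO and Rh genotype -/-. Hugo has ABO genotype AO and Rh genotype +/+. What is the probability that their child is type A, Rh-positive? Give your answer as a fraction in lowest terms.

1/2

ABO cross OO × AO → offspring phenotypes: 1/2 O, 1/2 A.
Rh cross -/- × +/+ → 1 Rh+.
Independent loci: P(type A, Rh-positive) = 1/2 × 1 = 1/2.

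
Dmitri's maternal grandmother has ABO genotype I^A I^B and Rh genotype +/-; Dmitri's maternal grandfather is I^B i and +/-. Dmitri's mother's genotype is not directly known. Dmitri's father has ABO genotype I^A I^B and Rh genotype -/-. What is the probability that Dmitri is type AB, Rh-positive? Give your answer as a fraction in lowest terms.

Dmitri's mother's ABO genotype from I^A I^B × I^B i: 1/4 I^A I^B, 1/4 I^A i, 1/4 I^B I^B, 1/4 I^B i.
Crossing each possibility with the father I^A I^B and summing P(type AB): 1/4·1/2 + 1/4·1/4 + 1/4·1/2 + 1/4·1/4 = 3/8.
Similarly for Rh via the mother's Rh distribution: P(Rh+) = 1/2.
Independent loci: 3/8 × 1/2 = 3/16.

3/16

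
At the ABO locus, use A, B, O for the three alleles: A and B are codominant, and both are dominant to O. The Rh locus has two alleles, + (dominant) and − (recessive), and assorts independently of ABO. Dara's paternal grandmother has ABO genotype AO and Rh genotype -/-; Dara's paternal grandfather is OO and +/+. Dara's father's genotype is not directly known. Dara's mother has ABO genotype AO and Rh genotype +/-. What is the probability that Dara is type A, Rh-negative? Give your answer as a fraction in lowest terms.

5/32

Dara's father's ABO genotype from AO × OO: 1/2 AO, 1/2 OO.
Crossing each possibility with the mother AO and summing P(type A): 1/2·3/4 + 1/2·1/2 = 5/8.
Similarly for Rh via the father's Rh distribution: P(Rh-) = 1/4.
Independent loci: 5/8 × 1/4 = 5/32.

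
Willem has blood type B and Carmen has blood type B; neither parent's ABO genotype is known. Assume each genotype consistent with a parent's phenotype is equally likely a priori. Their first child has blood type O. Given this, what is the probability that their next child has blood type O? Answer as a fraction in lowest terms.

Possible genotypes: Willem ∈ {BB, BO}; Carmen ∈ {BB, BO}.
Weight each parental genotype pair by prior × P(type-O child):
  BO × BO: posterior weight 1; P(next child type O) = 1/4.
Weighted sum = 1/4.

1/4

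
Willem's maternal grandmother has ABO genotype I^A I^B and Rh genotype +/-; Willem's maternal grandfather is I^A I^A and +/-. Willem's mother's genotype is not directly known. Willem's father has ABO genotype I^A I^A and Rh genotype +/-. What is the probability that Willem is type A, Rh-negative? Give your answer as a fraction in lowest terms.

3/16

Willem's mother's ABO genotype from I^A I^B × I^A I^A: 1/2 I^A I^A, 1/2 I^A I^B.
Crossing each possibility with the father I^A I^A and summing P(type A): 1/2·1 + 1/2·1/2 = 3/4.
Similarly for Rh via the mother's Rh distribution: P(Rh-) = 1/4.
Independent loci: 3/4 × 1/4 = 3/16.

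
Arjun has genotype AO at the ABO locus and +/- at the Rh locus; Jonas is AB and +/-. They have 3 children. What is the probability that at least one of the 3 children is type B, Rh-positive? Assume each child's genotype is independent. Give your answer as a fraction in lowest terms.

1899/4096

ABO cross AO × AB → 1/2 A, 1/4 B, 1/4 AB.
Rh cross +/- × +/- → 3/4 Rh+, 1/4 Rh-; so P(type B, Rh-positive) = 1/4 × 3/4 = 3/16 per child.
P(none) = (13/16)^3 = 2197/4096; P(at least one) = 1 − 2197/4096 = 1899/4096.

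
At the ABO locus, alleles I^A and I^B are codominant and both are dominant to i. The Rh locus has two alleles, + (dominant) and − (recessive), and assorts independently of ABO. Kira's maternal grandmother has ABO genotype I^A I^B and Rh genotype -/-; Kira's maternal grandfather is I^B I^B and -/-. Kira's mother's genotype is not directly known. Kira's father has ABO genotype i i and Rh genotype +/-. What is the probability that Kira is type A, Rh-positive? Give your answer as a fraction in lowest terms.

Kira's mother's ABO genotype from I^A I^B × I^B I^B: 1/2 I^A I^B, 1/2 I^B I^B.
Crossing each possibility with the father i i and summing P(type A): 1/2·1/2 + 1/2·0 = 1/4.
Similarly for Rh via the mother's Rh distribution: P(Rh+) = 1/2.
Independent loci: 1/4 × 1/2 = 1/8.

1/8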